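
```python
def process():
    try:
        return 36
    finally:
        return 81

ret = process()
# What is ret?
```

Step-by-step execution trace:
1. `process()` enters try: `return 36` sets pending return value 36.
2. Before returning, `finally: return 81` runs and overrides the pending return.
3. process() returns 81 → ret = 81.
Result: 81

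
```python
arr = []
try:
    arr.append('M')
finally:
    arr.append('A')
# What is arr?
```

Step-by-step execution trace:
1. try: `arr.append('M')` → arr = ['M'].
2. The try body completes without raising.
3. finally always runs: `arr.append('A')` → arr = ['M', 'A'].
Result: ['M', 'A']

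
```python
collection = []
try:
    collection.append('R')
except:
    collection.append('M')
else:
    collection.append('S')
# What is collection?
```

Step-by-step execution trace:
1. try: `collection.append('R')` → collection = ['R']. No exception raised.
2. `except` is skipped.
3. `else` runs (try completed without exception): `collection.append('S')` → collection = ['R', 'S'].
Result: ['R', 'S']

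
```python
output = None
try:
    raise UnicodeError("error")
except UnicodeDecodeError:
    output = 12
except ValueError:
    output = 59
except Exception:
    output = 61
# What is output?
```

Step-by-step execution trace:
1. `raise UnicodeError(...)` raises UnicodeError.
2. `except UnicodeDecodeError` does not match (UnicodeError is not a subclass of UnicodeDecodeError); skipped.
3. `except ValueError` matches (UnicodeError is a subclass of ValueError) → output = 59.
4. `except Exception` is not reached.
Result: 59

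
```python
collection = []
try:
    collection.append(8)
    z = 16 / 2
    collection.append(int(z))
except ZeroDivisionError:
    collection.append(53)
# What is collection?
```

Step-by-step execution trace:
1. try: `collection.append(8)` → collection = [8].
2. `z = 16 / 2` → z = 8.0. No exception raised.
3. `collection.append(int(z))` → collection = [8, 8].
4. `except ZeroDivisionError` is skipped (no exception was raised).
Result: [8, 8]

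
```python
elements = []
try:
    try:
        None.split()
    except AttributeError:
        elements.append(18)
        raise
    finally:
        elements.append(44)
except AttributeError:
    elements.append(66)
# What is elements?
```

Step-by-step execution trace:
1. Inner try: `None.split()` raises AttributeError.
2. Inner `except AttributeError` matches → `elements.append(18)` → elements = [18].
3. bare `raise` re-raises AttributeError.
4. Inner `finally` runs during unwinding: `elements.append(44)` → elements = [18, 44].
5. Outer `except AttributeError` matches → `elements.append(66)` → elements = [18, 44, 66].
Result: [18, 44, 66]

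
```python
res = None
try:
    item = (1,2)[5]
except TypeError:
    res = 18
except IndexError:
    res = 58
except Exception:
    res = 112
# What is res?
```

Step-by-step execution trace:
1. `item = (1,2)[5]` raises IndexError.
2. `except TypeError` does not match IndexError; skipped.
3. `except IndexError` matches → res = 58.
4. Remaining except clauses are skipped.
Result: 58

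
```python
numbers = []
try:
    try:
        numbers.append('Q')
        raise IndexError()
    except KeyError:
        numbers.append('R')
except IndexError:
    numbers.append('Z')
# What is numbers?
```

Step-by-step execution trace:
1. Inner try: `numbers.append('Q')` → numbers = ['Q'].
2. `raise IndexError()` raises IndexError.
3. Inner `except KeyError` does not match IndexError; exception propagates to outer try.
4. Outer `except IndexError` matches → `numbers.append('Z')` → numbers = ['Q', 'Z'].
Result: ['Q', 'Z']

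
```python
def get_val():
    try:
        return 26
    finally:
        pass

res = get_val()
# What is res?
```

Step-by-step execution trace:
1. `get_val()` enters try: `return 26` sets pending return value 26.
2. Before returning, `finally: pass` runs (no effect).
3. get_val() returns 26 → res = 26.
Result: 26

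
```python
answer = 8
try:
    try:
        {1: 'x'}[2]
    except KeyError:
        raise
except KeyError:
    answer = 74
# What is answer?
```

Step-by-step execution trace:
1. Inner try: `{1: 'x'}[2]` raises KeyError.
2. Inner `except KeyError` matches; bare `raise` re-raises the same KeyError.
3. Outer `except KeyError` matches → answer = 74.
Result: 74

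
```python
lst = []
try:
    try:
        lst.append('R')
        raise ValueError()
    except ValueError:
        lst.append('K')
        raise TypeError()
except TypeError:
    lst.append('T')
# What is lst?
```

Step-by-step execution trace:
1. Inner try: `lst.append('R')` → lst = ['R'].
2. `raise ValueError()` raises ValueError.
3. Inner `except ValueError` matches → `lst.append('K')` → lst = ['R', 'K'].
4. `raise TypeError()` raises TypeError; propagates to outer try.
5. Outer `except TypeError` matches → `lst.append('T')` → lst = ['R', 'K', 'T'].
Result: ['R', 'K', 'T']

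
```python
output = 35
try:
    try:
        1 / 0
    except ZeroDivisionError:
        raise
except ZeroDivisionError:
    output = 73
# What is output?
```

Step-by-step execution trace:
1. Inner try: `1 / 0` raises ZeroDivisionError.
2. Inner `except ZeroDivisionError` matches; bare `raise` re-raises the same ZeroDivisionError.
3. Outer `except ZeroDivisionError` matches → output = 73.
Result: 73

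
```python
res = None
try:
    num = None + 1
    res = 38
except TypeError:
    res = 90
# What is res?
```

Step-by-step execution trace:
1. `num = None + 1` raises TypeError.
2. `res = 38` is not reached.
3. `except TypeError` matches → res = 90.
Result: 90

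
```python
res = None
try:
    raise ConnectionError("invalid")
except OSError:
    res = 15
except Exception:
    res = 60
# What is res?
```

Step-by-step execution trace:
1. `raise ConnectionError(...)` raises ConnectionError.
2. `except OSError` matches (ConnectionError is a subclass of OSError) → res = 15.
3. `except Exception` is not reached.
Result: 15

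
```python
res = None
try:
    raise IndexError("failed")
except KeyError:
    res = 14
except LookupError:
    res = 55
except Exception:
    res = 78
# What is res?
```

Step-by-step execution trace:
1. `raise IndexError(...)` raises IndexError.
2. `except KeyError` does not match (IndexError is not a subclass of KeyError); skipped.
3. `except LookupError` matches (IndexError is a subclass of LookupError) → res = 55.
4. `except Exception` is not reached.
Result: 55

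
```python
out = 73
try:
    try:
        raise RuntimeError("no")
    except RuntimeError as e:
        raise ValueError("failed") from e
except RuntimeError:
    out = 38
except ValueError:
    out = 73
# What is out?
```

Step-by-step execution trace:
1. Inner try raises RuntimeError; inner `except RuntimeError as e` catches it.
2. `raise ValueError(...) from e` raises ValueError (RuntimeError is attached as __cause__, but only ValueError is active).
3. Outer `except RuntimeError` does not match ValueError; skipped.
4. Outer `except ValueError` matches → out = 73.
Result: 73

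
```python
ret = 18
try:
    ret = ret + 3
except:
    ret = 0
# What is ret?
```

Step-by-step execution trace:
1. ret starts at 18.
2. try: `ret = ret + 3` → ret = 21. No exception raised.
3. `except` is skipped.
Result: 21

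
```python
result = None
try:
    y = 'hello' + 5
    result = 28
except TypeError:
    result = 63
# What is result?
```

Step-by-step execution trace:
1. `y = 'hello' + 5` raises TypeError.
2. `result = 28` is not reached.
3. `except TypeError` matches → result = 63.
Result: 63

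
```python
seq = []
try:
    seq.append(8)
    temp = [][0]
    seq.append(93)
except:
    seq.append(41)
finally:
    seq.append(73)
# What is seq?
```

Step-by-step execution trace:
1. try: `seq.append(8)` → seq = [8].
2. `temp = [][0]` raises IndexError; `seq.append(93)` is not reached.
3. bare `except` matches → `seq.append(41)` → seq = [8, 41].
4. finally always runs: `seq.append(73)` → seq = [8, 41, 73].
Result: [8, 41, 73]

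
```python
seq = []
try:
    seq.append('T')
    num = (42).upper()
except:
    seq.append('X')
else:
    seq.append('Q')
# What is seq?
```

Step-by-step execution trace:
1. try: `seq.append('T')` → seq = ['T'].
2. `num = (42).upper()` raises AttributeError.
3. bare `except` matches → `seq.append('X')` → seq = ['T', 'X'].
4. `else` is skipped (an exception was raised).
Result: ['T', 'X']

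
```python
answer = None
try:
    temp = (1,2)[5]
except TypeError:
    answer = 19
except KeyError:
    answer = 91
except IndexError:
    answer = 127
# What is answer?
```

Step-by-step execution trace:
1. `temp = (1,2)[5]` raises IndexError.
2. `except TypeError` does not match IndexError; skipped.
3. `except KeyError` does not match IndexError; skipped.
4. `except IndexError` matches → answer = 127.
Result: 127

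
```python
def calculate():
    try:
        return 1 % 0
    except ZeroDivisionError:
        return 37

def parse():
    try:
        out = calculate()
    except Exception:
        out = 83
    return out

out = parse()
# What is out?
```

Step-by-step execution trace:
1. `parse()` calls `calculate()`.
2. In calculate: `1 % 0` raises ZeroDivisionError; `except ZeroDivisionError` catches it → returns 37.
3. In parse: `out = calculate()` → out = 37. No exception reaches parse.
4. `except Exception` is skipped; parse returns 37.
5. out = 37.
Result: 37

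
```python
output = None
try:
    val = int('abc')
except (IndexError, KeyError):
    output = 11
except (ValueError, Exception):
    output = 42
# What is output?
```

Step-by-step execution trace:
1. `val = int('abc')` raises ValueError.
2. `except (IndexError, KeyError)` does not match ValueError; skipped.
3. `except (ValueError, Exception)` matches (ValueError is in the tuple) → output = 42.
Result: 42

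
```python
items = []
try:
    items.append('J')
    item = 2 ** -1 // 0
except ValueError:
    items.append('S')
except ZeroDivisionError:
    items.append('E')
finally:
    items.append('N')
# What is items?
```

Step-by-step execution trace:
1. try: `items.append('J')` → items = ['J'].
2. `item = 2 ** -1 // 0` raises ZeroDivisionError.
3. `except ValueError` does not match ZeroDivisionError; skipped.
4. `except ZeroDivisionError` matches → `items.append('E')` → items = ['J', 'E'].
5. finally always runs: `items.append('N')` → items = ['J', 'E', 'N'].
Result: ['J', 'E', 'N']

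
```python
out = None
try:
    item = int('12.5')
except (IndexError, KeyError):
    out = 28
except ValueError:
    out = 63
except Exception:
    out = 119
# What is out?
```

Step-by-step execution trace:
1. `item = int('12.5')` raises ValueError.
2. `except (IndexError, KeyError)` does not match ValueError; skipped.
3. `except ValueError` matches (exact type match) → out = 63.
4. `except Exception` is not reached.
Result: 63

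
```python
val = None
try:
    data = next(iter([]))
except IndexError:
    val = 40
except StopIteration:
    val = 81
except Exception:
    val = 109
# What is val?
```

Step-by-step execution trace:
1. `data = next(iter([]))` raises StopIteration.
2. `except IndexError` does not match StopIteration; skipped.
3. `except StopIteration` matches → val = 81.
4. Remaining except clauses are skipped.
Result: 81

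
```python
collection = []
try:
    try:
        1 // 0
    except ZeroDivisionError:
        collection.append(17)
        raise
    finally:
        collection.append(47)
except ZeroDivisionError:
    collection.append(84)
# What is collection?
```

Step-by-step execution trace:
1. Inner try: `1 // 0` raises ZeroDivisionError.
2. Inner `except ZeroDivisionError` matches → `collection.append(17)` → collection = [17].
3. bare `raise` re-raises ZeroDivisionError.
4. Inner `finally` runs during unwinding: `collection.append(47)` → collection = [17, 47].
5. Outer `except ZeroDivisionError` matches → `collection.append(84)` → collection = [17, 47, 84].
Result: [17, 47, 84]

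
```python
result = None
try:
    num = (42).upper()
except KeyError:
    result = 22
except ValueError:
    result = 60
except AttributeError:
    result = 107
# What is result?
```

Step-by-step execution trace:
1. `num = (42).upper()` raises AttributeError.
2. `except KeyError` does not match AttributeError; skipped.
3. `except ValueError` does not match AttributeError; skipped.
4. `except AttributeError` matches → result = 107.
Result: 107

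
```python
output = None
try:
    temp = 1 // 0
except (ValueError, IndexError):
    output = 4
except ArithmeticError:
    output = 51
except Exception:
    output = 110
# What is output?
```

Step-by-step execution trace:
1. `temp = 1 // 0` raises ZeroDivisionError.
2. `except (ValueError, IndexError)` does not match ZeroDivisionError; skipped.
3. `except ArithmeticError` matches (ZeroDivisionError is a subclass of ArithmeticError) → output = 51.
4. `except Exception` is not reached.
Result: 51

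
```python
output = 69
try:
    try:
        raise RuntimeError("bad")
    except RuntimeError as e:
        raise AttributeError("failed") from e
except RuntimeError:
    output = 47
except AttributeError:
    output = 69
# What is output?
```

Step-by-step execution trace:
1. Inner try raises RuntimeError; inner `except RuntimeError as e` catches it.
2. `raise AttributeError(...) from e` raises AttributeError (RuntimeError is attached as __cause__, but only AttributeError is active).
3. Outer `except RuntimeError` does not match AttributeError; skipped.
4. Outer `except AttributeError` matches → output = 69.
Result: 69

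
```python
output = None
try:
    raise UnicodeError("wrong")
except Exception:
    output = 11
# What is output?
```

Step-by-step execution trace:
1. `raise UnicodeError(...)` raises UnicodeError.
2. `except Exception` matches (UnicodeError is a subclass of Exception) → output = 11.
Result: 11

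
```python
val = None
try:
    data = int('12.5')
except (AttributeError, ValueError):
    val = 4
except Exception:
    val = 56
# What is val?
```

Step-by-step execution trace:
1. `data = int('12.5')` raises ValueError.
2. `except (AttributeError, ValueError)` matches (ValueError is in the tuple) → val = 4.
3. `except Exception` is not reached.
Result: 4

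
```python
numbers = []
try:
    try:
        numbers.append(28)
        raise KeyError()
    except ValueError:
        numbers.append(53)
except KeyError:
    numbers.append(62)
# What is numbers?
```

Step-by-step execution trace:
1. Inner try: `numbers.append(28)` → numbers = [28].
2. `raise KeyError()` raises KeyError.
3. Inner `except ValueError` does not match KeyError; exception propagates to outer try.
4. Outer `except KeyError` matches → `numbers.append(62)` → numbers = [28, 62].
Result: [28, 62]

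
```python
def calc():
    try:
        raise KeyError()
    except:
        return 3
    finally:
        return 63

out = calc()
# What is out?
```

Step-by-step execution trace:
1. `calc()` enters try: `raise KeyError()` raises KeyError.
2. bare `except` matches → `return 3` sets pending return value 3.
3. Before returning, `finally: return 63` runs and overrides the pending return.
4. calc() returns 63 → out = 63.
Result: 63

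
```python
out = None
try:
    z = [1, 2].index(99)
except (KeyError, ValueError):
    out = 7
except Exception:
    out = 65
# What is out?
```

Step-by-step execution trace:
1. `z = [1, 2].index(99)` raises ValueError.
2. `except (KeyError, ValueError)` matches (ValueError is in the tuple) → out = 7.
3. `except Exception` is not reached.
Result: 7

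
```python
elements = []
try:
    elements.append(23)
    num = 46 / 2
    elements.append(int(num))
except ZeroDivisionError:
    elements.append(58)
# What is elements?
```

Step-by-step execution trace:
1. try: `elements.append(23)` → elements = [23].
2. `num = 46 / 2` → num = 23.0. No exception raised.
3. `elements.append(int(num))` → elements = [23, 23].
4. `except ZeroDivisionError` is skipped (no exception was raised).
Result: [23, 23]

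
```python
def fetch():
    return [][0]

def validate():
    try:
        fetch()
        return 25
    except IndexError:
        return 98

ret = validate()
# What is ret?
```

Step-by-step execution trace:
1. `validate()` calls `fetch()`.
2. `fetch()` evaluates `[][0]`, which raises IndexError; it propagates to the caller.
3. `return 25` is not reached.
4. `except IndexError` in validate matches → returns 98.
5. ret = 98.
Result: 98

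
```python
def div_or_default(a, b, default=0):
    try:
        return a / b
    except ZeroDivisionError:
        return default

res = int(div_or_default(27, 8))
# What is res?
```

Step-by-step execution trace:
1. `div_or_default(27, 8)` enters try: `return 27 / 8` → returns 3.375. No exception raised.
2. `except ZeroDivisionError` is skipped.
3. `int(3.375)` → 3 → res = 3.
Result: 3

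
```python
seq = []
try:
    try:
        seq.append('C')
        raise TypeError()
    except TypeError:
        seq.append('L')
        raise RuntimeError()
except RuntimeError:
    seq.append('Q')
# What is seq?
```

Step-by-step execution trace:
1. Inner try: `seq.append('C')` → seq = ['C'].
2. `raise TypeError()` raises TypeError.
3. Inner `except TypeError` matches → `seq.append('L')` → seq = ['C', 'L'].
4. `raise RuntimeError()` raises RuntimeError; propagates to outer try.
5. Outer `except RuntimeError` matches → `seq.append('Q')` → seq = ['C', 'L', 'Q'].
Result: ['C', 'L', 'Q']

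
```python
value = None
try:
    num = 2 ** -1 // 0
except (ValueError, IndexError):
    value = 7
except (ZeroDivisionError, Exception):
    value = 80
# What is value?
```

Step-by-step execution trace:
1. `num = 2 ** -1 // 0` raises ZeroDivisionError.
2. `except (ValueError, IndexError)` does not match ZeroDivisionError; skipped.
3. `except (ZeroDivisionError, Exception)` matches (ZeroDivisionError is in the tuple) → value = 80.
Result: 80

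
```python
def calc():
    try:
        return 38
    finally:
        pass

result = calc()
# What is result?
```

Step-by-step execution trace:
1. `calc()` enters try: `return 38` sets pending return value 38.
2. Before returning, `finally: pass` runs (no effect).
3. calc() returns 38 → result = 38.
Result: 38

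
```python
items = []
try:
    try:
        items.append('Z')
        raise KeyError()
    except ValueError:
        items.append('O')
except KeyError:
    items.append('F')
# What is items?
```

Step-by-step execution trace:
1. Inner try: `items.append('Z')` → items = ['Z'].
2. `raise KeyError()` raises KeyError.
3. Inner `except ValueError` does not match KeyError; exception propagates to outer try.
4. Outer `except KeyError` matches → `items.append('F')` → items = ['Z', 'F'].
Result: ['Z', 'F']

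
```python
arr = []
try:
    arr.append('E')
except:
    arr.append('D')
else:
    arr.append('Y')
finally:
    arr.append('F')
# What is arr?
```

Step-by-step execution trace:
1. try: `arr.append('E')` → arr = ['E']. No exception raised.
2. `except` is skipped.
3. `else` runs: `arr.append('Y')` → arr = ['E', 'Y'].
4. `finally` always runs: `arr.append('F')` → arr = ['E', 'Y', 'F'].
Result: ['E', 'Y', 'F']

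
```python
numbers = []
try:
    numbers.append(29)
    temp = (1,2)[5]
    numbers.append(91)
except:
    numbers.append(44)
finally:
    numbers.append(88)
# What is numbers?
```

Step-by-step execution trace:
1. try: `numbers.append(29)` → numbers = [29].
2. `temp = (1,2)[5]` raises IndexError; `numbers.append(91)` is not reached.
3. bare `except` matches → `numbers.append(44)` → numbers = [29, 44].
4. finally always runs: `numbers.append(88)` → numbers = [29, 44, 88].
Result: [29, 44, 88]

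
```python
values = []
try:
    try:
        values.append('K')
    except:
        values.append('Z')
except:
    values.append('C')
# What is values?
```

Step-by-step execution trace:
1. Inner try: `values.append('K')` → values = ['K']. No exception raised.
2. Inner `except` is skipped.
3. Inner try completes normally; outer `except` is skipped.
Result: ['K']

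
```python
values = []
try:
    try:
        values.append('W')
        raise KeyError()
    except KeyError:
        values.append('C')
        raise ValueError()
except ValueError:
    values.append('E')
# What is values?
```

Step-by-step execution trace:
1. Inner try: `values.append('W')` → values = ['W'].
2. `raise KeyError()` raises KeyError.
3. Inner `except KeyError` matches → `values.append('C')` → values = ['W', 'C'].
4. `raise ValueError()` raises ValueError; propagates to outer try.
5. Outer `except ValueError` matches → `values.append('E')` → values = ['W', 'C', 'E'].
Result: ['W', 'C', 'E']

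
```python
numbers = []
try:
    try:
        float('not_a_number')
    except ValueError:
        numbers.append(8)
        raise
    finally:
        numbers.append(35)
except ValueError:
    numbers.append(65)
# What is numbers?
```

Step-by-step execution trace:
1. Inner try: `float('not_a_number')` raises ValueError.
2. Inner `except ValueError` matches → `numbers.append(8)` → numbers = [8].
3. bare `raise` re-raises ValueError.
4. Inner `finally` runs during unwinding: `numbers.append(35)` → numbers = [8, 35].
5. Outer `except ValueError` matches → `numbers.append(65)` → numbers = [8, 35, 65].
Result: [8, 35, 65]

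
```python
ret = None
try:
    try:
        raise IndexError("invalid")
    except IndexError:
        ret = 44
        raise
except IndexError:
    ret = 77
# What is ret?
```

Step-by-step execution trace:
1. Inner try: `raise IndexError("invalid")` raises IndexError.
2. Inner `except IndexError` matches → ret = 44.
3. bare `raise` re-raises the same IndexError.
4. Outer `except IndexError` matches → ret = 77.
Result: 77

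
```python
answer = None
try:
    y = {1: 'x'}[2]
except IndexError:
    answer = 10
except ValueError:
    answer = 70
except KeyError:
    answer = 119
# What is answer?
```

Step-by-step execution trace:
1. `y = {1: 'x'}[2]` raises KeyError.
2. `except IndexError` does not match KeyError; skipped.
3. `except ValueError` does not match KeyError; skipped.
4. `except KeyError` matches → answer = 119.
Result: 119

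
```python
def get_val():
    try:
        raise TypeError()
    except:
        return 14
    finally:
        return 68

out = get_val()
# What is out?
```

Step-by-step execution trace:
1. `get_val()` enters try: `raise TypeError()` raises TypeError.
2. bare `except` matches → `return 14` sets pending return value 14.
3. Before returning, `finally: return 68` runs and overrides the pending return.
4. get_val() returns 68 → out = 68.
Result: 68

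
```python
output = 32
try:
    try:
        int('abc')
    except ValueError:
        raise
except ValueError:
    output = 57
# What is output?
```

Step-by-step execution trace:
1. Inner try: `int('abc')` raises ValueError.
2. Inner `except ValueError` matches; bare `raise` re-raises the same ValueError.
3. Outer `except ValueError` matches → output = 57.
Result: 57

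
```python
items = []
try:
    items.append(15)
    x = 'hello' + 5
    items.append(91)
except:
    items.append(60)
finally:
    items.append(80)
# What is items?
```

Step-by-step execution trace:
1. try: `items.append(15)` → items = [15].
2. `x = 'hello' + 5` raises TypeError; `items.append(91)` is not reached.
3. bare `except` matches → `items.append(60)` → items = [15, 60].
4. finally always runs: `items.append(80)` → items = [15, 60, 80].
Result: [15, 60, 80]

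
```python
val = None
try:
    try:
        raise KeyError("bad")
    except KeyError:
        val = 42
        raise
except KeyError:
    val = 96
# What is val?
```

Step-by-step execution trace:
1. Inner try: `raise KeyError("bad")` raises KeyError.
2. Inner `except KeyError` matches → val = 42.
3. bare `raise` re-raises the same KeyError.
4. Outer `except KeyError` matches → val = 96.
Result: 96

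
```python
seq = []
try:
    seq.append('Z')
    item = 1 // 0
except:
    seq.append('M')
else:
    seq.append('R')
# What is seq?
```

Step-by-step execution trace:
1. try: `seq.append('Z')` → seq = ['Z'].
2. `item = 1 // 0` raises ZeroDivisionError.
3. bare `except` matches → `seq.append('M')` → seq = ['Z', 'M'].
4. `else` is skipped (an exception was raised).
Result: ['Z', 'M']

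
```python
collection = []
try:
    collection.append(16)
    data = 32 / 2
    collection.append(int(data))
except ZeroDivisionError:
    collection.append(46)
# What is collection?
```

Step-by-step execution trace:
1. try: `collection.append(16)` → collection = [16].
2. `data = 32 / 2` → data = 16.0. No exception raised.
3. `collection.append(int(data))` → collection = [16, 16].
4. `except ZeroDivisionError` is skipped (no exception was raised).
Result: [16, 16]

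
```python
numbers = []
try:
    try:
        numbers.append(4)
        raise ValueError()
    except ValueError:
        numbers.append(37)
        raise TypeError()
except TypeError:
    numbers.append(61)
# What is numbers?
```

Step-by-step execution trace:
1. Inner try: `numbers.append(4)` → numbers = [4].
2. `raise ValueError()` raises ValueError.
3. Inner `except ValueError` matches → `numbers.append(37)` → numbers = [4, 37].
4. `raise TypeError()` raises TypeError; propagates to outer try.
5. Outer `except TypeError` matches → `numbers.append(61)` → numbers = [4, 37, 61].
Result: [4, 37, 61]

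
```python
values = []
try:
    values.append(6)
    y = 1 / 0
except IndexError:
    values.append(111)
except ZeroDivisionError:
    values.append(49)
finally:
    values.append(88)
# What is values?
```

Step-by-step execution trace:
1. try: `values.append(6)` → values = [6].
2. `y = 1 / 0` raises ZeroDivisionError.
3. `except IndexError` does not match ZeroDivisionError; skipped.
4. `except ZeroDivisionError` matches → `values.append(49)` → values = [6, 49].
5. finally always runs: `values.append(88)` → values = [6, 49, 88].
Result: [6, 49, 88]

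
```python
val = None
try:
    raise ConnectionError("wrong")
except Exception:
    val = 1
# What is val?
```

Step-by-step execution trace:
1. `raise ConnectionError(...)` raises ConnectionError.
2. `except Exception` matches (ConnectionError is a subclass of Exception) → val = 1.
Result: 1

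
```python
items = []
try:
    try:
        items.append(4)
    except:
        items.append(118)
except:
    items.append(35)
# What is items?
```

Step-by-step execution trace:
1. Inner try: `items.append(4)` → items = [4]. No exception raised.
2. Inner `except` is skipped.
3. Inner try completes normally; outer `except` is skipped.
Result: [4]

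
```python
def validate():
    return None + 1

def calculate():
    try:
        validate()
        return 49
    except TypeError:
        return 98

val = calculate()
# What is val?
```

Step-by-step execution trace:
1. `calculate()` calls `validate()`.
2. `validate()` evaluates `None + 1`, which raises TypeError; it propagates to the caller.
3. `return 49` is not reached.
4. `except TypeError` in calculate matches → returns 98.
5. val = 98.
Result: 98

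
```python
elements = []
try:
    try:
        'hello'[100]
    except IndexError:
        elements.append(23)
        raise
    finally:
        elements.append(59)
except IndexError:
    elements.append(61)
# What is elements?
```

Step-by-step execution trace:
1. Inner try: `'hello'[100]` raises IndexError.
2. Inner `except IndexError` matches → `elements.append(23)` → elements = [23].
3. bare `raise` re-raises IndexError.
4. Inner `finally` runs during unwinding: `elements.append(59)` → elements = [23, 59].
5. Outer `except IndexError` matches → `elements.append(61)` → elements = [23, 59, 61].
Result: [23, 59, 61]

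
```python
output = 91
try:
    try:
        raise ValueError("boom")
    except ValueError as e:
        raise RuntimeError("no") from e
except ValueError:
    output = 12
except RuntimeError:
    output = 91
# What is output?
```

Step-by-step execution trace:
1. Inner try raises ValueError; inner `except ValueError as e` catches it.
2. `raise RuntimeError(...) from e` raises RuntimeError (ValueError is attached as __cause__, but only RuntimeError is active).
3. Outer `except ValueError` does not match RuntimeError; skipped.
4. Outer `except RuntimeError` matches → output = 91.
Result: 91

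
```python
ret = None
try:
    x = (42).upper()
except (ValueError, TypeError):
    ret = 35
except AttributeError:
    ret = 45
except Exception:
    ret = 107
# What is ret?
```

Step-by-step execution trace:
1. `x = (42).upper()` raises AttributeError.
2. `except (ValueError, TypeError)` does not match AttributeError; skipped.
3. `except AttributeError` matches (exact type match) → ret = 45.
4. `except Exception` is not reached.
Result: 45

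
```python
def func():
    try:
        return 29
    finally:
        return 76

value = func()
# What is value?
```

Step-by-step execution trace:
1. `func()` enters try: `return 29` sets pending return value 29.
2. Before returning, `finally: return 76` runs and overrides the pending return.
3. func() returns 76 → value = 76.
Result: 76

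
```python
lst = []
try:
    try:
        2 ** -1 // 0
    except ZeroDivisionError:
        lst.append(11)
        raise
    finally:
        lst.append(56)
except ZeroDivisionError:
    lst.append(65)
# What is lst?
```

Step-by-step execution trace:
1. Inner try: `2 ** -1 // 0` raises ZeroDivisionError.
2. Inner `except ZeroDivisionError` matches → `lst.append(11)` → lst = [11].
3. bare `raise` re-raises ZeroDivisionError.
4. Inner `finally` runs during unwinding: `lst.append(56)` → lst = [11, 56].
5. Outer `except ZeroDivisionError` matches → `lst.append(65)` → lst = [11, 56, 65].
Result: [11, 56, 65]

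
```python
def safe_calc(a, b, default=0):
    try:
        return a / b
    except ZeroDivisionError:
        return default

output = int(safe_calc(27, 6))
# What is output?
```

Step-by-step execution trace:
1. `safe_calc(27, 6)` enters try: `return 27 / 6` → returns 4.5. No exception raised.
2. `except ZeroDivisionError` is skipped.
3. `int(4.5)` → 4 → output = 4.
Result: 4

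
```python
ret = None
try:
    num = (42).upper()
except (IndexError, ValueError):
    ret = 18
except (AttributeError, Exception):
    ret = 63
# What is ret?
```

Step-by-step execution trace:
1. `num = (42).upper()` raises AttributeError.
2. `except (IndexError, ValueError)` does not match AttributeError; skipped.
3. `except (AttributeError, Exception)` matches (AttributeError is in the tuple) → ret = 63.
Result: 63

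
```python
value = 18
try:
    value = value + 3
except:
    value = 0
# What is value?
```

Step-by-step execution trace:
1. value starts at 18.
2. try: `value = value + 3` → value = 21. No exception raised.
3. `except` is skipped.
Result: 21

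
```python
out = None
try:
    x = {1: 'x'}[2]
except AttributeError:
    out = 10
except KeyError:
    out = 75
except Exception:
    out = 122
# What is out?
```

Step-by-step execution trace:
1. `x = {1: 'x'}[2]` raises KeyError.
2. `except AttributeError` does not match KeyError; skipped.
3. `except KeyError` matches → out = 75.
4. Remaining except clauses are skipped.
Result: 75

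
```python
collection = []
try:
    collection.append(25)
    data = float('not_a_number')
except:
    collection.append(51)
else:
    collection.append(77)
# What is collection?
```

Step-by-step execution trace:
1. try: `collection.append(25)` → collection = [25].
2. `data = float('not_a_number')` raises ValueError.
3. bare `except` matches → `collection.append(51)` → collection = [25, 51].
4. `else` is skipped (an exception was raised).
Result: [25, 51]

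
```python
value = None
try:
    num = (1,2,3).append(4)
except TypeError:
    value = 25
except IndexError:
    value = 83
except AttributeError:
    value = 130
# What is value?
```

Step-by-step execution trace:
1. `num = (1,2,3).append(4)` raises AttributeError.
2. `except TypeError` does not match AttributeError; skipped.
3. `except IndexError` does not match AttributeError; skipped.
4. `except AttributeError` matches → value = 130.
Result: 130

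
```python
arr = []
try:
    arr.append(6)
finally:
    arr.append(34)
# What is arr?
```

Step-by-step execution trace:
1. try: `arr.append(6)` → arr = [6].
2. The try body completes without raising.
3. finally always runs: `arr.append(34)` → arr = [6, 34].
Result: [6, 34]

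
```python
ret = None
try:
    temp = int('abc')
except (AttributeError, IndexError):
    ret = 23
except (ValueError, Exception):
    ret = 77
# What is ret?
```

Step-by-step execution trace:
1. `temp = int('abc')` raises ValueError.
2. `except (AttributeError, IndexError)` does not match ValueError; skipped.
3. `except (ValueError, Exception)` matches (ValueError is in the tuple) → ret = 77.
Result: 77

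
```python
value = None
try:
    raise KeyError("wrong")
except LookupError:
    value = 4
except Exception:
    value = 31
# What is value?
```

Step-by-step execution trace:
1. `raise KeyError(...)` raises KeyError.
2. `except LookupError` matches (KeyError is a subclass of LookupError) → value = 4.
3. `except Exception` is not reached.
Result: 4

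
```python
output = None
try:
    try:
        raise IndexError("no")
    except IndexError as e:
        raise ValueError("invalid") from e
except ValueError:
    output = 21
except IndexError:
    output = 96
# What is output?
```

Step-by-step execution trace:
1. Inner try raises IndexError; inner `except IndexError as e` catches it.
2. `raise ValueError(...) from e` raises ValueError (IndexError is attached as __cause__, but only ValueError is active).
3. Outer `except ValueError` matches → output = 21.
4. `except IndexError` is not reached.
Result: 21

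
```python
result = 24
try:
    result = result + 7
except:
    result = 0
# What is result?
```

Step-by-step execution trace:
1. result starts at 24.
2. try: `result = result + 7` → result = 31. No exception raised.
3. `except` is skipped.
Result: 31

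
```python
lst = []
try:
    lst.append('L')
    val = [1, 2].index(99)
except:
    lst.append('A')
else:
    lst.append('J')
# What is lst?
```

Step-by-step execution trace:
1. try: `lst.append('L')` → lst = ['L'].
2. `val = [1, 2].index(99)` raises ValueError.
3. bare `except` matches → `lst.append('A')` → lst = ['L', 'A'].
4. `else` is skipped (an exception was raised).
Result: ['L', 'A']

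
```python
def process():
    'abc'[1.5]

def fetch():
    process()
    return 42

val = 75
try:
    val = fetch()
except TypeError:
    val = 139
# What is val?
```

Step-by-step execution trace:
1. val starts at 75.
2. try: `fetch()` calls `process()`.
3. `process()` evaluates `'abc'[1.5]`, which raises TypeError; it propagates through fetch (uncaught).
4. `return 42` in fetch is not reached; the assignment to val does not complete.
5. `except TypeError` matches → val = 139.
Result: 139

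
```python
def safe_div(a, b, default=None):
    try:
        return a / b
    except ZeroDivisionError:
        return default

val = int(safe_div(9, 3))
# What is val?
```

Step-by-step execution trace:
1. `safe_div(9, 3)` enters try: `return 9 / 3` → returns 3.0. No exception raised.
2. `except ZeroDivisionError` is skipped.
3. `int(3.0)` → 3 → val = 3.
Result: 3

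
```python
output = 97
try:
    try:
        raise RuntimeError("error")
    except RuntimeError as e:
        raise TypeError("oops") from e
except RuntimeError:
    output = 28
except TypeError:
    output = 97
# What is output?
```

Step-by-step execution trace:
1. Inner try raises RuntimeError; inner `except RuntimeError as e` catches it.
2. `raise TypeError(...) from e` raises TypeError (RuntimeError is attached as __cause__, but only TypeError is active).
3. Outer `except RuntimeError` does not match TypeError; skipped.
4. Outer `except TypeError` matches → output = 97.
Result: 97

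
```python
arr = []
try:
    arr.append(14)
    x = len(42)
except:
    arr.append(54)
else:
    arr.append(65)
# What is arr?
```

Step-by-step execution trace:
1. try: `arr.append(14)` → arr = [14].
2. `x = len(42)` raises TypeError.
3. bare `except` matches → `arr.append(54)` → arr = [14, 54].
4. `else` is skipped (an exception was raised).
Result: [14, 54]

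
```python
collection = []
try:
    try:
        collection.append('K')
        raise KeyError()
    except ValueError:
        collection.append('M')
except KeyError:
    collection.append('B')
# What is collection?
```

Step-by-step execution trace:
1. Inner try: `collection.append('K')` → collection = ['K'].
2. `raise KeyError()` raises KeyError.
3. Inner `except ValueError` does not match KeyError; exception propagates to outer try.
4. Outer `except KeyError` matches → `collection.append('B')` → collection = ['K', 'B'].
Result: ['K', 'B']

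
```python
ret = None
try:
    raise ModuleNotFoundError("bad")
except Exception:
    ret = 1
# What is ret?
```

Step-by-step execution trace:
1. `raise ModuleNotFoundError(...)` raises ModuleNotFoundError.
2. `except Exception` matches (ModuleNotFoundError is a subclass of Exception) → ret = 1.
Result: 1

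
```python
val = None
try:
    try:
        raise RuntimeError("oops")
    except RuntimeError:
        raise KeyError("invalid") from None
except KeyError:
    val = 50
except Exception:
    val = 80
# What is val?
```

Step-by-step execution trace:
1. Inner try raises RuntimeError; inner `except RuntimeError` catches it.
2. `raise KeyError(...) from None` raises KeyError (from None suppresses __context__, but the active exception is still KeyError).
3. Outer `except KeyError` matches → val = 50.
4. `except Exception` is not reached.
Result: 50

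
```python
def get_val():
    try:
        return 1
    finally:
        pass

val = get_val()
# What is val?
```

Step-by-step execution trace:
1. `get_val()` enters try: `return 1` sets pending return value 1.
2. Before returning, `finally: pass` runs (no effect).
3. get_val() returns 1 → val = 1.
Result: 1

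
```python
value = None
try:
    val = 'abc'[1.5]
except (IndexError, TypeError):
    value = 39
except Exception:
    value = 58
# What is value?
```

Step-by-step execution trace:
1. `val = 'abc'[1.5]` raises TypeError.
2. `except (IndexError, TypeError)` matches (TypeError is in the tuple) → value = 39.
3. `except Exception` is not reached.
Result: 39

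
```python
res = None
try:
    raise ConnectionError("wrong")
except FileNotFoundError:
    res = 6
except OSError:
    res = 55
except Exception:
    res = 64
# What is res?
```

Step-by-step execution trace:
1. `raise ConnectionError(...)` raises ConnectionError.
2. `except FileNotFoundError` does not match (ConnectionError is not a subclass of FileNotFoundError); skipped.
3. `except OSError` matches (ConnectionError is a subclass of OSError) → res = 55.
4. `except Exception` is not reached.
Result: 55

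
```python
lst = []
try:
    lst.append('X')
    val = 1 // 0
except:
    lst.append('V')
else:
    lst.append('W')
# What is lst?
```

Step-by-step execution trace:
1. try: `lst.append('X')` → lst = ['X'].
2. `val = 1 // 0` raises ZeroDivisionError.
3. bare `except` matches → `lst.append('V')` → lst = ['X', 'V'].
4. `else` is skipped (an exception was raised).
Result: ['X', 'V']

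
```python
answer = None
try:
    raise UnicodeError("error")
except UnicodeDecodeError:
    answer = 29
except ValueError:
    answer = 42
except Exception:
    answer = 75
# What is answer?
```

Step-by-step execution trace:
1. `raise UnicodeError(...)` raises UnicodeError.
2. `except UnicodeDecodeError` does not match (UnicodeError is not a subclass of UnicodeDecodeError); skipped.
3. `except ValueError` matches (UnicodeError is a subclass of ValueError) → answer = 42.
4. `except Exception` is not reached.
Result: 42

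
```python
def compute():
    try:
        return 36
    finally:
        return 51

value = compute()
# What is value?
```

Step-by-step execution trace:
1. `compute()` enters try: `return 36` sets pending return value 36.
2. Before returning, `finally: return 51` runs and overrides the pending return.
3. compute() returns 51 → value = 51.
Result: 51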